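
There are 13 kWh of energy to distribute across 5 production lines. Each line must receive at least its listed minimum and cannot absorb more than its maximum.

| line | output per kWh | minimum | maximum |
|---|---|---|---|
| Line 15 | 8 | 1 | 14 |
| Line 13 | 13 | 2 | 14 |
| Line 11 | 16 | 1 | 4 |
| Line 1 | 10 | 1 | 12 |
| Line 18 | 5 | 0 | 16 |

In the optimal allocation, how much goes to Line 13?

7

Meeting every minimum uses 1+2+1+1+0 = 5 kWh, leaving 8.
Highest output per kWh first: Line 11 16 > Line 13 13 > Line 1 10 > Line 15 8 > Line 18 5.
Line 11: +3 to 4 (cap) ; 5 left.
Line 13: +5 (room for 12) → 7. Pool exhausted.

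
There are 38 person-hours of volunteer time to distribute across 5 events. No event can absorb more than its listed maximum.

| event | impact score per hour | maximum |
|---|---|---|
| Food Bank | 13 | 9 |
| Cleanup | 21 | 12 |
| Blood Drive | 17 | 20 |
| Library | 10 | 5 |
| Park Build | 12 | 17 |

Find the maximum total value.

670

Order the events by impact score per hour: Cleanup 21 > Blood Drive 17 > Food Bank 13 > Park Build 12 > Library 10.
Give Cleanup 12 to hit its cap of 12 → 26 left.
Blood Drive takes 20 to reach its cap of 20 → 6 left.
Food Bank has room for 9 but only 6 remain, so it gets 6.
Total = 13×6 + 21×12 + 17×20 = 670.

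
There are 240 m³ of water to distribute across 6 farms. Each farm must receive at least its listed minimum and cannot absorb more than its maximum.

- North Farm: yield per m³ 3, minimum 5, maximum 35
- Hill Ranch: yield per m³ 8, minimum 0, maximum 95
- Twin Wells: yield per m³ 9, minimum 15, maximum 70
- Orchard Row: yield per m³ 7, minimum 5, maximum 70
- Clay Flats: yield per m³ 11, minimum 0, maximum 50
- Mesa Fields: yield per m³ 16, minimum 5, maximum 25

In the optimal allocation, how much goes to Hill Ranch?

85

Meeting every minimum uses 5+0+15+5+0+5 = 30 m³, leaving 210.
Order the farms by yield per m³: Mesa Fields 16 > Clay Flats 11 > Twin Wells 9 > Hill Ranch 8 > Orchard Row 7 > North Farm 3.
Mesa Fields takes 20 more to reach its cap of 25 → 190 left.
Clay Flats takes 50 more to reach its cap of 50 → 140 left.
Twin Wells takes 55 more to reach its cap of 70 → 85 left.
Hill Ranch has room for 95 more but only 85 remain, so it gets 85.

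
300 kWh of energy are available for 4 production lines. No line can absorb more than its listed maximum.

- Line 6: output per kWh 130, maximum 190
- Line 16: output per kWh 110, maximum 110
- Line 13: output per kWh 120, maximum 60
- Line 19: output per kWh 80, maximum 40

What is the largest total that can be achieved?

37400

Order the production lines by output per kWh: Line 6 130 > Line 13 120 > Line 16 110 > Line 19 80.
Give Line 6 190 to hit its cap of 190 → 110 left.
Line 13: +60 to 60 (cap) → 50 left.
Only 50 left; Line 16 takes them to reach 50.
Total = 130×190 + 110×50 + 120×60 = 37400.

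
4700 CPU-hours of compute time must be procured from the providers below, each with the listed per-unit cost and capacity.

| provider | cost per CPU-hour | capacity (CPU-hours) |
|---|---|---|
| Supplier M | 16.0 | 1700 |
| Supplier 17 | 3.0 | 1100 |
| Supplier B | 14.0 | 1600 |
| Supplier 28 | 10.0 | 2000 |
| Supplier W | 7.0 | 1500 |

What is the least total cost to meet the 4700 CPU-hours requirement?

35200

Cheapest first:
Take 1100 from Supplier 17 at 3.0 → need 3600 more.
Take 1500 from Supplier W at 7.0 → need 2100 more.
Supplier 28 (10.0): use full 2000 → 100 CPU-hours to go.
Supplier B (14.0): take the remaining 100 → done.
Supplier M: unused.
Cost = 1100×3.0 + 1500×7.0 + 2000×10.0 + 100×14.0 = 35200.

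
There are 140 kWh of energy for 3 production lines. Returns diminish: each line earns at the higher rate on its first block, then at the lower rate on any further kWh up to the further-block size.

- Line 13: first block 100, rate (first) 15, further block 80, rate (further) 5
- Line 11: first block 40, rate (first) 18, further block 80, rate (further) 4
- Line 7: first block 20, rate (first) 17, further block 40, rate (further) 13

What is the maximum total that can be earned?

2260

Treat each block as its own option and order by rate: Line 11/T1 18 > Line 7/T1 17 > Line 13/T1 15 > Line 7/T2 13 > Line 13/T2 5 > Line 11/T2 4.
Fill Line 11 T1 block (40 at 18) — 100 left.
Line 7 T1 at 17: fill all 20 — 80 left.
Line 13 T1 at 15: only 80 left, fill 80.
Total = 18×40 + 17×20 + 15×80 = 2260.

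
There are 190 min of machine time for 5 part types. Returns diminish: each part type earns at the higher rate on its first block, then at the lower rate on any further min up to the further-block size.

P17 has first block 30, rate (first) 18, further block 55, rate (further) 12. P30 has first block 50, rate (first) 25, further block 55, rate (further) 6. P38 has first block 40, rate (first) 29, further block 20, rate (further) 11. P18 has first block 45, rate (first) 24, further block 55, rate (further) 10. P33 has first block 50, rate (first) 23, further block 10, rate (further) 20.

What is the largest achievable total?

4740

Treat each block as its own option and order by rate: P38/tier1 29 > P30/tier1 25 > P18/tier1 24 > P33/tier1 23 > P33/tier2 20 > P17/tier1 18 > P17/tier2 12 > P38/tier2 11 > P18/tier2 10 > P30/tier2 6.
P38 tier1 at 29: fill all 40 — 150 left.
P30/tier1 (25): +50 — 100 left.
P18/tier1 (24): +45 — 55 left.
P33/tier1 (23): +50 — 5 left.
P33 tier2 at 20: only 5 left, fill 5.
Total = 29×40 + 25×50 + 24×45 + 23×50 + 20×5 = 4740.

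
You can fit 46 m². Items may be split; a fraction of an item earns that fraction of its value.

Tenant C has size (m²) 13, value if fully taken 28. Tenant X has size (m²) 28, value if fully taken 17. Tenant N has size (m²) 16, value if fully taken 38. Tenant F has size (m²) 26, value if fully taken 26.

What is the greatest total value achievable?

83

Sort by value density: Tenant N 38/16≈2.38, Tenant C 28/13≈2.15, Tenant F 26/26≈1, Tenant X 17/28≈0.607.
Tenant N: take in full, 16 m² for value 38 ; 30 left.
Take all of Tenant C (13 m², value 28) ; 17 m² left.
Fill the last 17 m² with part of Tenant F: 17/26 of it earns 17.
Total value = 83.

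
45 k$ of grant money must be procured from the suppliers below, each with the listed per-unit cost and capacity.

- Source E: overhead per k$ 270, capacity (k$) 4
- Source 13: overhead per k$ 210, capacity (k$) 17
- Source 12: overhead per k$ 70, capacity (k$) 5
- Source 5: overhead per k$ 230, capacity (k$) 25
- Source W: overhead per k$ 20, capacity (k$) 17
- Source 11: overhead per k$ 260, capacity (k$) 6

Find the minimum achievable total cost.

5640

Fill from the cheapest supplier first.
Source W at 20: take all 17 k$ ; 28 still needed.
Source 12 (70): use full 5 ; 23 k$ to go.
Source 13 at 210: take all 17 k$ ; 6 still needed.
Take 6 from Source 5 at 230 to finish.
Source 11, Source E: unused.
Cost = 17×20 + 5×70 + 17×210 + 6×230 = 5640.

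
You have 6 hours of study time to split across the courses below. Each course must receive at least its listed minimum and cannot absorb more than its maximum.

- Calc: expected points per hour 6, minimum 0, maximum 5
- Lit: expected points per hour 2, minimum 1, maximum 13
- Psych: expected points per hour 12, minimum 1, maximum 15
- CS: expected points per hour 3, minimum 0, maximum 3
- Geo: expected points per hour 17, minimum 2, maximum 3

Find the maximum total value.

77

Meeting every minimum uses 0+1+1+0+2 = 4 hours, leaving 2.
Rank by expected points per hour: Geo 17 > Psych 12 > Calc 6 > CS 3 > Lit 2.
Give Geo 1 more to hit its cap of 3 — 1 left.
Psych: +1 (room for 14) → 2. Pool exhausted.
Total = 2×1 + 12×2 + 17×3 = 77.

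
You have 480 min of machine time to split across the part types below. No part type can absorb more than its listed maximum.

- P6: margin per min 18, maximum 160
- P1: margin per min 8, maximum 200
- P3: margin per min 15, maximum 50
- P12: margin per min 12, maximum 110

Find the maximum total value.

6230

Order the part types by margin per min: P6 18 > P3 15 > P12 12 > P1 8.
P6 takes 160 to reach its cap of 160 — 320 left.
P3: +50 to 50 (cap) — 270 left.
P12 takes 110 to reach its cap of 110 — 160 left.
Only 160 left; P1 takes them to reach 160.
Total = 18×160 + 8×160 + 15×50 + 12×110 = 6230.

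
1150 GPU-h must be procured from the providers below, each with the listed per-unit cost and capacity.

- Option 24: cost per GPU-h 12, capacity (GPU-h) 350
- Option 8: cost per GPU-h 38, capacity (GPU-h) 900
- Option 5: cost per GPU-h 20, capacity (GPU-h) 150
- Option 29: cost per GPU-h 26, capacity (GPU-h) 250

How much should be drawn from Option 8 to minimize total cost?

Cheapest first:
Option 24 at 12: take all 350 GPU-h → 800 still needed.
Option 5 at 20: take all 150 GPU-h → 650 still needed.
Option 29 at 26: take all 250 GPU-h → 400 still needed.
Take 400 from Option 8 at 38 to finish.

400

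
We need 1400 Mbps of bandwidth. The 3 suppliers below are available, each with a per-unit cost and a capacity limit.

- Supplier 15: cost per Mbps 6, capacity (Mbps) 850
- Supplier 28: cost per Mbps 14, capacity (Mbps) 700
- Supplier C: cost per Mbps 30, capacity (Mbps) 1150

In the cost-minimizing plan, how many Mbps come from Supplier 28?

550

Fill from the cheapest supplier first.
Take 850 from Supplier 15 at 6 — need 550 more.
Supplier 28 (14): take the remaining 550 — done.
Supplier C: unused.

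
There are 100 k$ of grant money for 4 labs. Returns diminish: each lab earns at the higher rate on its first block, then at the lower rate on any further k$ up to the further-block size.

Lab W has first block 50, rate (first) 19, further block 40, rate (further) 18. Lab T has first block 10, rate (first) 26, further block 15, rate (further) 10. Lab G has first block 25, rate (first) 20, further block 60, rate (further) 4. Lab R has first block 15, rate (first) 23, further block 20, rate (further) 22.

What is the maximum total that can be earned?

Treat each block as its own option and order by rate: Lab T/first 26 > Lab R/first 23 > Lab R/second 22 > Lab G/first 20 > Lab W/first 19 > Lab W/second 18 > Lab T/second 10 > Lab G/second 4.
Fill Lab T first block (10 at 26) ; 90 left.
Lab R first at 23: fill all 15 ; 75 left.
Lab R second at 22: fill all 20 ; 55 left.
Fill Lab G first block (25 at 20) ; 30 left.
Lab W/first: +30 of 50 at 19; pool empty.
Total = 26×10 + 23×15 + 22×20 + 20×25 + 19×30 = 2115.

2115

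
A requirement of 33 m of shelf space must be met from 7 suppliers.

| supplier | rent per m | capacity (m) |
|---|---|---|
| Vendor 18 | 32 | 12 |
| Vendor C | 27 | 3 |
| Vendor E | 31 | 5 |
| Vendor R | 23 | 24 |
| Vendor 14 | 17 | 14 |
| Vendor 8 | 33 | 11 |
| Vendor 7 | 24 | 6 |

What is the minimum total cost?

Fill from the cheapest supplier first.
Vendor 14 (17): use full 14 ; 19 m to go.
Vendor R (23): take the remaining 19 ; done.
Vendor 7, Vendor C, Vendor E, Vendor 18, Vendor 8: unused.
Cost = 14×17 + 19×23 = 675.

675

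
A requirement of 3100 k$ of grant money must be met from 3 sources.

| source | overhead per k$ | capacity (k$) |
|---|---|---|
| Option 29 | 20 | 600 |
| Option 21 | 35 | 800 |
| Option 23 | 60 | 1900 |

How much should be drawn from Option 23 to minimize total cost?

Use sources in increasing cost order.
Option 29 at 20: take all 600 k$ → 2500 still needed.
Take 800 from Option 21 at 35 → need 1700 more.
Option 23 at 60: take 1700 of its 1900 → requirement met.

1700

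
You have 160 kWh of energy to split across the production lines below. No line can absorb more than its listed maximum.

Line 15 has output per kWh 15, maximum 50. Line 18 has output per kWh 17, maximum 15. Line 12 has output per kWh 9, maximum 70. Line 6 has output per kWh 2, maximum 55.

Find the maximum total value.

1685

Highest output per kWh first: Line 18 17 > Line 15 15 > Line 12 9 > Line 6 2.
Line 18 takes 15 to reach its cap of 15 — 145 left.
Line 15 takes 50 to reach its cap of 50 — 95 left.
Line 12: +70 to 70 (cap) — 25 left.
Line 6: +25 (room for 55) → 25. Pool exhausted.
Total = 15×50 + 17×15 + 9×70 + 2×25 = 1685.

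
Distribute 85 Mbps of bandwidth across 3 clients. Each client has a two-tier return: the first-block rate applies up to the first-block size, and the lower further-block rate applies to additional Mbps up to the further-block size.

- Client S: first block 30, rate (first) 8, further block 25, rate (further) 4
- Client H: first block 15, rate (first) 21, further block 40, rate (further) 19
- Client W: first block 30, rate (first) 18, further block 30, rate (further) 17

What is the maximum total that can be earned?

1615

Treat each block as its own option and order by rate: Client H/tier1 21 > Client H/tier2 19 > Client W/tier1 18 > Client W/tier2 17 > Client S/tier1 8 > Client S/tier2 4.
Fill Client H tier1 block (15 at 21) — 70 left.
Fill Client H tier2 block (40 at 19) — 30 left.
Client W tier1 at 18: fill all 30 — 0 left.
Total = 21×15 + 19×40 + 18×30 = 1615.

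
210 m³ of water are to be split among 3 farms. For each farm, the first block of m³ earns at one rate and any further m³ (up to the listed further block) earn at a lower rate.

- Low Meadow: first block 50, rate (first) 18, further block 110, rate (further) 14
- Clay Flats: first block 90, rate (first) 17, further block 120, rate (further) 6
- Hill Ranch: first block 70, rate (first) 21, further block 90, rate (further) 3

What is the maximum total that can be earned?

Order all 6 blocks by rate: Hill Ranch/first 21 > Low Meadow/first 18 > Clay Flats/first 17 > Low Meadow/second 14 > Clay Flats/second 6 > Hill Ranch/second 3.
Fill Hill Ranch first block (70 at 21) ; 140 left.
Fill Low Meadow first block (50 at 18) ; 90 left.
Clay Flats/first (17): +90 ; 0 left.
Total = 21×70 + 18×50 + 17×90 = 3900.

3900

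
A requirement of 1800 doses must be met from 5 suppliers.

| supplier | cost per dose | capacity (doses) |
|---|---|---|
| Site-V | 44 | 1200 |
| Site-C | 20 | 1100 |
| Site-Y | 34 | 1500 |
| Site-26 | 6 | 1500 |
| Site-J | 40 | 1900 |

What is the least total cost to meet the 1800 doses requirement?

15000

Fill from the cheapest supplier first.
Site-26 (6): use full 1500 ; 300 doses to go.
Take 300 from Site-C at 20 to finish.
Site-Y, Site-J, Site-V: unused.
Cost = 1500×6 + 300×20 = 15000.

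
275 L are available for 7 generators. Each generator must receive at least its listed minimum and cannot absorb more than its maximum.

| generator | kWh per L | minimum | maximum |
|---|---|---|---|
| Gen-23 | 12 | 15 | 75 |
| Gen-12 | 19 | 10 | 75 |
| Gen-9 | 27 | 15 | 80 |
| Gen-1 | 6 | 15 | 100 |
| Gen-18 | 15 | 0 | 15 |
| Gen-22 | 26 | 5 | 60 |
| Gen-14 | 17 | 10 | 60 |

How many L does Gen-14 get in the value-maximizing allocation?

30

Meeting every minimum uses 15+10+15+15+0+5+10 = 70 L, leaving 205.
Order the generators by kWh per L: Gen-9 27 > Gen-22 26 > Gen-12 19 > Gen-14 17 > Gen-18 15 > Gen-23 12 > Gen-1 6.
Gen-9 takes 65 more to reach its cap of 80 — 140 left.
Give Gen-22 55 more to hit its cap of 60 — 85 left.
Give Gen-12 65 more to hit its cap of 75 — 20 left.
Gen-14: +20 (room for 50) → 30. Pool exhausted.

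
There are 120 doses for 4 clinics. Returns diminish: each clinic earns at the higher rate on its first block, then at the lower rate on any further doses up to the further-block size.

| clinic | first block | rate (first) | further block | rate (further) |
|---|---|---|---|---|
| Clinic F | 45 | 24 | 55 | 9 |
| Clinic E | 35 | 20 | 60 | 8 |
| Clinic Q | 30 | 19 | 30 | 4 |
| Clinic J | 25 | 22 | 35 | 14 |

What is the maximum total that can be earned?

2615

Rank every tier by rate: Clinic F/first 24 > Clinic J/first 22 > Clinic E/first 20 > Clinic Q/first 19 > Clinic J/second 14 > Clinic F/second 9 > Clinic E/second 8 > Clinic Q/second 4.
Fill Clinic F first block (45 at 24) → 75 left.
Clinic J first at 22: fill all 25 → 50 left.
Clinic E/first (20): +35 → 15 left.
Clinic Q/first: +15 of 30 at 19; pool empty.
Total = 24×45 + 22×25 + 20×35 + 19×15 = 2615.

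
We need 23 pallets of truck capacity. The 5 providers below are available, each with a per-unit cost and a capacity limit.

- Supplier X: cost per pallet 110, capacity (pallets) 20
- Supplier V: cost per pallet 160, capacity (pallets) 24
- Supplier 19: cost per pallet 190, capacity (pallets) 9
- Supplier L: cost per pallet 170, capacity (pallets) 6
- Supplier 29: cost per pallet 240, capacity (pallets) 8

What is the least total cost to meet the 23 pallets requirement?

2680

Fill from the cheapest provider first.
Take 20 from Supplier X at 110 ; need 3 more.
Supplier V at 160: take 3 of its 24 ; requirement met.
Supplier L, Supplier 19, Supplier 29: unused.
Cost = 20×110 + 3×160 = 2680.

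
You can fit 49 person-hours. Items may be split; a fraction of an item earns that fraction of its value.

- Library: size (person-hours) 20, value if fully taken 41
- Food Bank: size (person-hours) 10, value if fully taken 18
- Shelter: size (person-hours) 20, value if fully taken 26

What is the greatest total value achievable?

Rank by value-to-size ratio: Library 41/20≈2.05, Food Bank 18/10≈1.8, Shelter 26/20≈1.3.
All 20 person-hours of Library fit (value 41) → 29 remain.
Food Bank: take in full, 10 person-hours for value 18 → 19 left.
Fill the last 19 person-hours with part of Shelter: 19/20 of it earns 24.7.
Total value = 83.7.

83.7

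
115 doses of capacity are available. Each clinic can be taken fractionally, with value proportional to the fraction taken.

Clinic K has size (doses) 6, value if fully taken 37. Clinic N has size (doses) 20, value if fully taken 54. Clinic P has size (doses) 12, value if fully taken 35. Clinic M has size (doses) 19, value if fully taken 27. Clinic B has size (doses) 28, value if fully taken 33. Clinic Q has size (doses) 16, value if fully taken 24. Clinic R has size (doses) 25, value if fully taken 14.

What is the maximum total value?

217.84

Rank by value-to-size ratio: Clinic K 37/6≈6.17, Clinic P 35/12≈2.92, Clinic N 54/20≈2.7, Clinic Q 24/16≈1.5, Clinic M 27/19≈1.42, Clinic B 33/28≈1.18, Clinic R 14/25≈0.56.
All 6 doses of Clinic K fit (value 37) — 109 remain.
All 12 doses of Clinic P fit (value 35) — 97 remain.
Take all of Clinic N (20 doses, value 54) — 77 doses left.
Take all of Clinic Q (16 doses, value 24) — 61 doses left.
Take all of Clinic M (19 doses, value 27) — 42 doses left.
Clinic B: take in full, 28 doses for value 33 — 14 left.
Only 14 doses remain; take 14/25 of Clinic R for value 14×14/25 = 7.84.
Total value = 217.84.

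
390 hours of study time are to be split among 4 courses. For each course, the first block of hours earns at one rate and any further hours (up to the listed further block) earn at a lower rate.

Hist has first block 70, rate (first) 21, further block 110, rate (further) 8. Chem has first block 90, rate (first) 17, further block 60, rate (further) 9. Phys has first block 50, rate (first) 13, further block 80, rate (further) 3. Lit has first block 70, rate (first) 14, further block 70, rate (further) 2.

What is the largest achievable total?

Treat each block as its own option and order by rate: Hist/T1 21 > Chem/T1 17 > Lit/T1 14 > Phys/T1 13 > Chem/T2 9 > Hist/T2 8 > Phys/T2 3 > Lit/T2 2.
Hist/T1 (21): +70 ; 320 left.
Chem/T1 (17): +90 ; 230 left.
Lit T1 at 14: fill all 70 ; 160 left.
Fill Phys T1 block (50 at 13) ; 110 left.
Chem T2 at 9: fill all 60 ; 50 left.
Hist T2 at 8: only 50 left, fill 50.
Total = 21×70 + 17×90 + 14×70 + 13×50 + 9×60 + 8×50 = 5570.

5570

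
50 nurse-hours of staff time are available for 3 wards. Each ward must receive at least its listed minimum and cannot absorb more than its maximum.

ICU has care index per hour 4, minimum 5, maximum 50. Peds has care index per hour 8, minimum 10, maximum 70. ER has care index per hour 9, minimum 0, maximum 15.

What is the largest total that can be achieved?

395

Meeting every minimum uses 5+10+0 = 15 nurse-hours, leaving 35.
Order the wards by care index per hour: ER 9 > Peds 8 > ICU 4.
Give ER 15 more to hit its cap of 15 → 20 left.
Peds: +20 (room for 60) → 30. Pool exhausted.
Total = 4×5 + 8×30 + 9×15 = 395.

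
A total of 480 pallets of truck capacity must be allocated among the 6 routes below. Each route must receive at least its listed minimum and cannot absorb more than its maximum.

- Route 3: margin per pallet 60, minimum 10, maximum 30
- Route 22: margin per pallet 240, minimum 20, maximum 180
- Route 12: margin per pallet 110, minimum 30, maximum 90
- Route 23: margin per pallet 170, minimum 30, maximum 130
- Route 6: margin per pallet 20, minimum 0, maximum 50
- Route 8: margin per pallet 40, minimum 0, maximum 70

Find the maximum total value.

79000

Meeting every minimum uses 10+20+30+30+0+0 = 90 pallets, leaving 390.
Order the routes by margin per pallet: Route 22 240 > Route 23 170 > Route 12 110 > Route 3 60 > Route 8 40 > Route 6 20.
Route 22: +160 to 180 (cap) → 230 left.
Route 23: +100 to 130 (cap) → 130 left.
Give Route 12 60 more to hit its cap of 90 → 70 left.
Route 3 takes 20 more to reach its cap of 30 → 50 left.
Route 8 has room for 70 more but only 50 remain, so it gets 50.
Total = 60×30 + 240×180 + 110×90 + 170×130 + 40×50 = 79000.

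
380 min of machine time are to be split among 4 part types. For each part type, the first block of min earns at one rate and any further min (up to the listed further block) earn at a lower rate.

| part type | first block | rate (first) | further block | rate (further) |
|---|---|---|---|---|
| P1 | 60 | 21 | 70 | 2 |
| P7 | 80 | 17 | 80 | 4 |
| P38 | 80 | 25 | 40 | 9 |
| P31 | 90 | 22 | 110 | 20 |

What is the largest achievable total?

Treat each block as its own option and order by rate: P38/T1 25 > P31/T1 22 > P1/T1 21 > P31/T2 20 > P7/T1 17 > P38/T2 9 > P7/T2 4 > P1/T2 2.
P38/T1 (25): +80 → 300 left.
P31/T1 (22): +90 → 210 left.
P1 T1 at 21: fill all 60 → 150 left.
P31 T2 at 20: fill all 110 → 40 left.
P7 T1 at 17: only 40 left, fill 40.
Total = 25×80 + 22×90 + 21×60 + 20×110 + 17×40 = 8120.

8120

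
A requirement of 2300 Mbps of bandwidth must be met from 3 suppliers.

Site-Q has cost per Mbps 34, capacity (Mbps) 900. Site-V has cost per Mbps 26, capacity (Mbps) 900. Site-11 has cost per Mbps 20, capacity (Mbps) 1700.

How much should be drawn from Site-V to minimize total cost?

600

Use suppliers in increasing cost order.
Take 1700 from Site-11 at 20 — need 600 more.
Site-V (26): take the remaining 600 — done.
Site-Q: unused.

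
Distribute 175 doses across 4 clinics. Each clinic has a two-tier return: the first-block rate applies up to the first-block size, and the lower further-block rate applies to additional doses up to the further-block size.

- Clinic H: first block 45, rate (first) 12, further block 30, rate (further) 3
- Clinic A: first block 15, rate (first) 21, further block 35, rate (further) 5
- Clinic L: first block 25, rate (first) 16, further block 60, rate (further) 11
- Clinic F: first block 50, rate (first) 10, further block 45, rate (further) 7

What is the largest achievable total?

Rank every tier by rate: Clinic A/tier1 21 > Clinic L/tier1 16 > Clinic H/tier1 12 > Clinic L/tier2 11 > Clinic F/tier1 10 > Clinic F/tier2 7 > Clinic A/tier2 5 > Clinic H/tier2 3.
Fill Clinic A tier1 block (15 at 21) ; 160 left.
Fill Clinic L tier1 block (25 at 16) ; 135 left.
Clinic H/tier1 (12): +45 ; 90 left.
Fill Clinic L tier2 block (60 at 11) ; 30 left.
30 remain; put them into Clinic F tier1 at 10.
Total = 21×15 + 16×25 + 12×45 + 11×60 + 10×30 = 2215.

2215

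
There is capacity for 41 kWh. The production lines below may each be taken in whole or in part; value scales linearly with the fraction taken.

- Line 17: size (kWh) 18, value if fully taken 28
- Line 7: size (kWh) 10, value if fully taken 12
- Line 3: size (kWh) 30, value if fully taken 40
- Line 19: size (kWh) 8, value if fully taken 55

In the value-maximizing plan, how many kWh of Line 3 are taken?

Sort by value density: Line 19 55/8≈6.88, Line 17 28/18≈1.56, Line 3 40/30≈1.33, Line 7 12/10≈1.2.
Take all of Line 19 (8 kWh, value 55) → 33 kWh left.
Line 17: take in full, 18 kWh for value 28 → 15 left.
Fill the last 15 kWh with part of Line 3: 15/30 of it earns 20.

15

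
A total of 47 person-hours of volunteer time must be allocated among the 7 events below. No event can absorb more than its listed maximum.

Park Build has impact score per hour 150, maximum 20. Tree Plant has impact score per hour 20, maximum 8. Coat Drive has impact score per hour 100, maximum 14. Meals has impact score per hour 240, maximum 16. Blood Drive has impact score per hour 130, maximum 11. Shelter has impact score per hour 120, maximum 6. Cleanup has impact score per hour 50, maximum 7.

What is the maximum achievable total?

Highest impact score per hour first: Meals 240 > Park Build 150 > Blood Drive 130 > Shelter 120 > Coat Drive 100 > Cleanup 50 > Tree Plant 20.
Meals: +16 to 16 (cap) → 31 left.
Park Build: +20 to 20 (cap) → 11 left.
Give Blood Drive 11 to hit its cap of 11 → 0 left.
Total = 150×20 + 240×16 + 130×11 = 8270.

8270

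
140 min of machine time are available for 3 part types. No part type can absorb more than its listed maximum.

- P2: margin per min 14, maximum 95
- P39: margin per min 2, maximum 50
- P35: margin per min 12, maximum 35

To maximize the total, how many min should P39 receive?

10

Order the part types by margin per min: P2 14 > P35 12 > P39 2.
P2: +95 to 95 (cap) ; 45 left.
P35 takes 35 to reach its cap of 35 ; 10 left.
Only 10 left; P39 takes them to reach 10.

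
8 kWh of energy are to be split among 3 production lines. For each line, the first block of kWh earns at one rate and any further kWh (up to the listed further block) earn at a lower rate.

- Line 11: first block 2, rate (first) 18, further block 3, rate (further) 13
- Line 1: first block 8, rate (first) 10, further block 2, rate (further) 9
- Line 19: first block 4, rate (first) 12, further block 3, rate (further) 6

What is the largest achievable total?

111

Rank every tier by rate: Line 11/tier1 18 > Line 11/tier2 13 > Line 19/tier1 12 > Line 1/tier1 10 > Line 1/tier2 9 > Line 19/tier2 6.
Line 11/tier1 (18): +2 — 6 left.
Fill Line 11 tier2 block (3 at 13) — 3 left.
Line 19/tier1: +3 of 4 at 12; pool empty.
Total = 18×2 + 13×3 + 12×3 = 111.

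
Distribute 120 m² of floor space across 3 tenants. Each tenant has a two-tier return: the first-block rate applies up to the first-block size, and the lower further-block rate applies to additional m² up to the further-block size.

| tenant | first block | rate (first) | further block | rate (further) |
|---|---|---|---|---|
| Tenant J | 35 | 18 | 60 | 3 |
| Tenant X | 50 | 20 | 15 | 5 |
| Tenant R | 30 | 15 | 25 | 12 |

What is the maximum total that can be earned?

Treat each block as its own option and order by rate: Tenant X/tier1 20 > Tenant J/tier1 18 > Tenant R/tier1 15 > Tenant R/tier2 12 > Tenant X/tier2 5 > Tenant J/tier2 3.
Tenant X tier1 at 20: fill all 50 — 70 left.
Fill Tenant J tier1 block (35 at 18) — 35 left.
Tenant R tier1 at 15: fill all 30 — 5 left.
Tenant R/tier2: +5 of 25 at 12; pool empty.
Total = 20×50 + 18×35 + 15×30 + 12×5 = 2140.

2140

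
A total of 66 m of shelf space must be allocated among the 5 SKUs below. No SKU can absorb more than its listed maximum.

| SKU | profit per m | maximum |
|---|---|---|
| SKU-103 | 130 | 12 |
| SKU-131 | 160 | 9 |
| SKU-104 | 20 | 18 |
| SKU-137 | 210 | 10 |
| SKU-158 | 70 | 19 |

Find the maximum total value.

Highest profit per m first: SKU-137 210 > SKU-131 160 > SKU-103 130 > SKU-158 70 > SKU-104 20.
SKU-137: +10 to 10 (cap) → 56 left.
SKU-131 takes 9 to reach its cap of 9 → 47 left.
Give SKU-103 12 to hit its cap of 12 → 35 left.
Give SKU-158 19 to hit its cap of 19 → 16 left.
SKU-104 has room for 18 but only 16 remain, so it gets 16.
Total = 130×12 + 160×9 + 20×16 + 210×10 + 70×19 = 6750.

6750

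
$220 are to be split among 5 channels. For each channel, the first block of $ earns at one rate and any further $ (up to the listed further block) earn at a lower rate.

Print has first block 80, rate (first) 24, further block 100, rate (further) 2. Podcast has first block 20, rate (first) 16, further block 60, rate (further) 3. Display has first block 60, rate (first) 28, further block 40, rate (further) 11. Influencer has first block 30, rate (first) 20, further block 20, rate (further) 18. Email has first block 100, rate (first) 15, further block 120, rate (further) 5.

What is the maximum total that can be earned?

Rank every tier by rate: Display/first 28 > Print/first 24 > Influencer/first 20 > Influencer/second 18 > Podcast/first 16 > Email/first 15 > Display/second 11 > Email/second 5 > Podcast/second 3 > Print/second 2.
Fill Display first block (60 at 28) — 160 left.
Fill Print first block (80 at 24) — 80 left.
Influencer/first (20): +30 — 50 left.
Fill Influencer second block (20 at 18) — 30 left.
Fill Podcast first block (20 at 16) — 10 left.
Email first at 15: only 10 left, fill 10.
Total = 28×60 + 24×80 + 20×30 + 18×20 + 16×20 + 15×10 = 5030.

5030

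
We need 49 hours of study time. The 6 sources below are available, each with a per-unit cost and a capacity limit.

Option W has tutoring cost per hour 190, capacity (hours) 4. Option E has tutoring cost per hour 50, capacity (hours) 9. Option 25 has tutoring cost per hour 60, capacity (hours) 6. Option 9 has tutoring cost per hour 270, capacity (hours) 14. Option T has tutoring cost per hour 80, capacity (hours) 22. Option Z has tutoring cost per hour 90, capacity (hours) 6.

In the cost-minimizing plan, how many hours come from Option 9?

Cheapest first:
Option E (50): use full 9 → 40 hours to go.
Option 25 at 60: take all 6 hours → 34 still needed.
Option T at 80: take all 22 hours → 12 still needed.
Option Z (90): use full 6 → 6 hours to go.
Take 4 from Option W at 190 → need 2 more.
Take 2 from Option 9 at 270 to finish.

2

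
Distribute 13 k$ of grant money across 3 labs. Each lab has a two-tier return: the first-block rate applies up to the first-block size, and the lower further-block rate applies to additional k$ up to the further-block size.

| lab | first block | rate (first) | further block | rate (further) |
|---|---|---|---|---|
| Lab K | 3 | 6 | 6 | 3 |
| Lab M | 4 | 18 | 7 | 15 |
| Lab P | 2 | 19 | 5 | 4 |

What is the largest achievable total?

215

Rank every tier by rate: Lab P/first 19 > Lab M/first 18 > Lab M/second 15 > Lab K/first 6 > Lab P/second 4 > Lab K/second 3.
Lab P/first (19): +2 ; 11 left.
Lab M/first (18): +4 ; 7 left.
Lab M second at 15: fill all 7 ; 0 left.
Total = 19×2 + 18×4 + 15×7 = 215.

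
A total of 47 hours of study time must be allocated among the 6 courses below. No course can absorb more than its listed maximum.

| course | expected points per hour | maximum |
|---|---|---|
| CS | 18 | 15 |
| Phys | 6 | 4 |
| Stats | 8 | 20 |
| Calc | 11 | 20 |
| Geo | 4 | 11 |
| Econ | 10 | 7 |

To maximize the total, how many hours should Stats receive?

Rank by expected points per hour: CS 18 > Calc 11 > Econ 10 > Stats 8 > Phys 6 > Geo 4.
Give CS 15 to hit its cap of 15 — 32 left.
Give Calc 20 to hit its cap of 20 — 12 left.
Econ: +7 to 7 (cap) — 5 left.
Only 5 left; Stats takes them to reach 5.

5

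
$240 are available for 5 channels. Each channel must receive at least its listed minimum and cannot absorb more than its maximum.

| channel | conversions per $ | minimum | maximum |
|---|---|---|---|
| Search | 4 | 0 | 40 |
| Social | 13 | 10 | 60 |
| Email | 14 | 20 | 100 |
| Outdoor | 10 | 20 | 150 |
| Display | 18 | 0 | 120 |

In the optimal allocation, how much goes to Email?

90

Meeting every minimum uses 0+10+20+20+0 = 50 $, leaving 190.
Rank by conversions per $: Display 18 > Email 14 > Social 13 > Outdoor 10 > Search 4.
Give Display 120 more to hit its cap of 120 → 70 left.
Only 70 left; Email takes them to reach 90.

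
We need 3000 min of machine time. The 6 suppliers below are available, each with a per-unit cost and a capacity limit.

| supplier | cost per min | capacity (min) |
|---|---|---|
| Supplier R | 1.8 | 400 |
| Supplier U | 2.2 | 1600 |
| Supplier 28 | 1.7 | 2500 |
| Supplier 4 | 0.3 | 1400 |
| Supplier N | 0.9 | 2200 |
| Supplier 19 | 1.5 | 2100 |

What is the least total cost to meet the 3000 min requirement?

Fill from the cheapest supplier first.
Supplier 4 at 0.3: take all 1400 min — 1600 still needed.
Supplier N (0.9): take the remaining 1600 — done.
Supplier 19, Supplier 28, Supplier R, Supplier U: unused.
Cost = 1400×0.3 + 1600×0.9 = 1860.

1860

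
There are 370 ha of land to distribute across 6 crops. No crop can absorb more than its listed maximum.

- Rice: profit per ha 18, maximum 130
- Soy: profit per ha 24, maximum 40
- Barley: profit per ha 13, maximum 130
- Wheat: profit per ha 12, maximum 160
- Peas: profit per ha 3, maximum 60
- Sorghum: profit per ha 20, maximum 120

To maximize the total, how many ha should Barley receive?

80

Rank by profit per ha: Soy 24 > Sorghum 20 > Rice 18 > Barley 13 > Wheat 12 > Peas 3.
Soy: +40 to 40 (cap) ; 330 left.
Sorghum: +120 to 120 (cap) ; 210 left.
Rice takes 130 to reach its cap of 130 ; 80 left.
Barley: +80 (room for 130) → 80. Pool exhausted.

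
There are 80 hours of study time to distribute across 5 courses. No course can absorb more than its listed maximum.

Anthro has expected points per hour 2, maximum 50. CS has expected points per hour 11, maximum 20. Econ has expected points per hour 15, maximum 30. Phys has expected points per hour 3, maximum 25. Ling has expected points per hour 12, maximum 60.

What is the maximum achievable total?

1050

Highest expected points per hour first: Econ 15 > Ling 12 > CS 11 > Phys 3 > Anthro 2.
Give Econ 30 to hit its cap of 30 → 50 left.
Only 50 left; Ling takes them to reach 50.
Total = 15×30 + 12×50 = 1050.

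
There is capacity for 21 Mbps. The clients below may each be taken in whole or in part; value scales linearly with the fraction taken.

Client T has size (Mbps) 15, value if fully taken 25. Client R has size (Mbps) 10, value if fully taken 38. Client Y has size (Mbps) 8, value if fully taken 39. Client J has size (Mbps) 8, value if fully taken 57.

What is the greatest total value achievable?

Rank by value-to-size ratio: Client J 57/8≈7.12, Client Y 39/8≈4.88, Client R 38/10≈3.8, Client T 25/15≈1.67.
All 8 Mbps of Client J fit (value 57) → 13 remain.
Client Y: take in full, 8 Mbps for value 39 → 5 left.
Only 5 Mbps remain; take 5/10 of Client R for value 38×5/10 = 19.
Total value = 115.

115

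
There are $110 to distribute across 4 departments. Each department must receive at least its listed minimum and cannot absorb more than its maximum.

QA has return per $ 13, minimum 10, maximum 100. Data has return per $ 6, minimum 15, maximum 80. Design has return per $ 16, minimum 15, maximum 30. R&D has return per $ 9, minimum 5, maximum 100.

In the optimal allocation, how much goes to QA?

Meeting every minimum uses 10+15+15+5 = 45 $, leaving 65.
Order the departments by return per $: Design 16 > QA 13 > R&D 9 > Data 6.
Design takes 15 more to reach its cap of 30 ; 50 left.
QA: +50 (room for 90) → 60. Pool exhausted.

60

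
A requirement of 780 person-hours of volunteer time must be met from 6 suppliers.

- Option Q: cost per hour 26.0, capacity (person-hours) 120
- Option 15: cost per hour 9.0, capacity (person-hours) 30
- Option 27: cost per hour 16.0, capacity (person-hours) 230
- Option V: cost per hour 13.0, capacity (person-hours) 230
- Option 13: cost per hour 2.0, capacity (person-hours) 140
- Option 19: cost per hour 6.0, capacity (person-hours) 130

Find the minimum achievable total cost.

Fill from the cheapest supplier first.
Option 13 (2.0): use full 140 → 640 person-hours to go.
Option 19 (6.0): use full 130 → 510 person-hours to go.
Option 15 at 9.0: take all 30 person-hours → 480 still needed.
Take 230 from Option V at 13.0 → need 250 more.
Option 27 at 16.0: take all 230 person-hours → 20 still needed.
Take 20 from Option Q at 26.0 to finish.
Cost = 140×2.0 + 130×6.0 + 30×9.0 + 230×13.0 + 230×16.0 + 20×26.0 = 8520.

8520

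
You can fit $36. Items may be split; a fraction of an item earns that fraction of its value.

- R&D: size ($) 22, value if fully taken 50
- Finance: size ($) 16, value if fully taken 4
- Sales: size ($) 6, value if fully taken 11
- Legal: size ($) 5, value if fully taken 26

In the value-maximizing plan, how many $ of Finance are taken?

3

Sort by value density: Legal 26/5≈5.2, R&D 50/22≈2.27, Sales 11/6≈1.83, Finance 4/16≈0.25.
All 5 $ of Legal fit (value 26) — 31 remain.
All 22 $ of R&D fit (value 50) — 9 remain.
Take all of Sales (6 $, value 11) — 3 $ left.
Only 3 $ remain; take 3/16 of Finance for value 4×3/16 = 0.75.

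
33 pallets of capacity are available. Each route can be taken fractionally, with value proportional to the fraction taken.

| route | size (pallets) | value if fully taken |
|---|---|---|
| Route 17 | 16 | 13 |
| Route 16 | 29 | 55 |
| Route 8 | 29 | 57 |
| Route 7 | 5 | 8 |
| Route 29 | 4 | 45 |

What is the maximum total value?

102

Sort by value density: Route 29 45/4≈11.2, Route 8 57/29≈1.97, Route 16 55/29≈1.9, Route 7 8/5≈1.6, Route 17 13/16≈0.812.
All 4 pallets of Route 29 fit (value 45) ; 29 remain.
All 29 pallets of Route 8 fit (value 57) ; 0 remain.
Total value = 102.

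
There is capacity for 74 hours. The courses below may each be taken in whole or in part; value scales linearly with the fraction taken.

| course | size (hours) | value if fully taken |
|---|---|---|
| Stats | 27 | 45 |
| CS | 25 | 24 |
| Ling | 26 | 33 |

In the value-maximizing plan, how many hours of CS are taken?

Rank by value-to-size ratio: Stats 45/27≈1.67, Ling 33/26≈1.27, CS 24/25≈0.96.
Stats: take in full, 27 hours for value 45 ; 47 left.
Take all of Ling (26 hours, value 33) ; 21 hours left.
Only 21 hours remain; take 21/25 of CS for value 24×21/25 = 20.16.

21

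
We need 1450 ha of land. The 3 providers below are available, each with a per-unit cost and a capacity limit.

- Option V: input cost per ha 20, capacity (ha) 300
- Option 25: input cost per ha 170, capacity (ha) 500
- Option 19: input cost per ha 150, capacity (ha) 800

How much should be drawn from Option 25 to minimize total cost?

Use providers in increasing cost order.
Take 300 from Option V at 20 → need 1150 more.
Option 19 (150): use full 800 → 350 ha to go.
Option 25 (170): take the remaining 350 → done.

350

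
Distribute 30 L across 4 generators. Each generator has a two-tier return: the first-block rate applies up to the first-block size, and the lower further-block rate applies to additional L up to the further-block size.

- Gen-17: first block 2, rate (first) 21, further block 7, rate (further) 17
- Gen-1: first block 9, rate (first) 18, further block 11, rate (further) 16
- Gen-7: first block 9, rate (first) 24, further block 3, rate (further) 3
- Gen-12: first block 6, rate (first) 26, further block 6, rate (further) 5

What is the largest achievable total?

Rank every tier by rate: Gen-12/first 26 > Gen-7/first 24 > Gen-17/first 21 > Gen-1/first 18 > Gen-17/second 17 > Gen-1/second 16 > Gen-12/second 5 > Gen-7/second 3.
Gen-12 first at 26: fill all 6 → 24 left.
Gen-7/first (24): +9 → 15 left.
Gen-17 first at 21: fill all 2 → 13 left.
Fill Gen-1 first block (9 at 18) → 4 left.
Gen-17 second at 17: only 4 left, fill 4.
Total = 26×6 + 24×9 + 21×2 + 18×9 + 17×4 = 644.

644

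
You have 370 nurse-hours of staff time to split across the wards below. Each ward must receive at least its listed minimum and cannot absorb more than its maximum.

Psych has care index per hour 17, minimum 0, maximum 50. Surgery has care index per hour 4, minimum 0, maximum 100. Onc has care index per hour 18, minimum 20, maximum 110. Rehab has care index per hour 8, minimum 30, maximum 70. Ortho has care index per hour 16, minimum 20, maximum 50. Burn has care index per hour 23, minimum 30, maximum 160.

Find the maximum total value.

7070

Meeting every minimum uses 0+0+20+30+20+30 = 100 nurse-hours, leaving 270.
Rank by care index per hour: Burn 23 > Onc 18 > Psych 17 > Ortho 16 > Rehab 8 > Surgery 4.
Burn: +130 to 160 (cap) ; 140 left.
Onc takes 90 more to reach its cap of 110 ; 50 left.
Psych takes 50 more to reach its cap of 50 ; 0 left.
Total = 17×50 + 18×110 + 8×30 + 16×20 + 23×160 = 7070.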